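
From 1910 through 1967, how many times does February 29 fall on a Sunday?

Leap years in 1910–1967: 14 of them.
Feb 29 weekday advances by 5 (mod 7) from one leap year to the next four years later (or differs when a century non-leap intervenes).
Leap-day weekdays: 1912:Thu 1916:Tue 1920:Sun✓ 1924:Fri 1928:Wed 1932:Mon 1936:Sat 1940:Thu 1944:Tue 1948:Sun✓ 1952:Fri 1956:Wed 1960:Mon 1964:Sat
Sunday: 1920, 1948 → 2.

2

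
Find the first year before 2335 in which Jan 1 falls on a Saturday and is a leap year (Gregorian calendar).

Jan 1 advances by 2 weekdays after a leap year and by 1 after a common year.
2335: Jan 1 is Tuesday.
2334: Monday
2333: Sunday
2332: Friday (leap)
2331: Thursday
2330: Wednesday
2329: Tuesday
2328: Sunday (leap)
2327: Saturday
2326: Friday
2325: Thursday
2324: Tuesday (leap)
2323: Monday
2322: Sunday
2321: Saturday
2320: Thursday (leap)
2319: Wednesday
2318: Tuesday
2317: Monday
2316: Saturday (leap)
2316 begins on a Saturday and is a leap year.

2316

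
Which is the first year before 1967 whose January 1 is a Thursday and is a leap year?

Jan 1 advances by 2 weekdays after a leap year and by 1 after a common year.
1967: Jan 1 is Sunday.
1966: Saturday
1965: Friday
1964: Wednesday (leap)
1963: Tuesday
1962: Monday
1961: Sunday
1960: Friday (leap)
1959: Thursday
1958: Wednesday
1957: Tuesday
1956: Sunday (leap)
1955: Saturday
1954: Friday
1953: Thursday
1952: Tuesday (leap)
1951: Monday
1950: Sunday
1949: Saturday
1948: Thursday (leap)
1948 begins on a Thursday and is a leap year.

1948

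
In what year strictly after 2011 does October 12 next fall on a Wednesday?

From one year to the next, a fixed date's weekday advances by 1, or by 2 when a Feb 29 lies between the two dates.
2011: October 12 is Wednesday.
2012: Friday (+2)
2013: Saturday (+1)
2014: Sunday (+1)
2015: Monday (+1)
2016: Wednesday (+2)
October 12 falls on a Wednesday in 2016.

2016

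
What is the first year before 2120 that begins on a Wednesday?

2116

Jan 1 advances by 2 weekdays after a leap year and by 1 after a common year.
2120: Jan 1 is Monday (leap).
2119: Sunday
2118: Saturday
2117: Friday
2116: Wednesday (leap)
2116 begins on a Wednesday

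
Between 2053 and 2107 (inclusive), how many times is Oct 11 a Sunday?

Track Oct 11's weekday year by year (advancing +1, or +2 across a Feb 29):
  2053: Sat  2054: Sun (+1) ✓  2055: Mon (+1)  2056: Wed (+2)  2057: Thu (+1)
  2058: Fri (+1)  2059: Sat (+1)  2060: Mon (+2)  2061: Tue (+1)  2062: Wed (+1)
  2063: Thu (+1)  2064: Sat (+2)  2065: Sun (+1) ✓  2066: Mon (+1)  … (27 more years) …
  2094: Mon (+1)  2095: Tue (+1)  2096: Thu (+2)  2097: Fri (+1)  2098: Sat (+1)
  2099: Sun (+1) ✓  2100: Mon (+1)  2101: Tue (+1)  2102: Wed (+1)  2103: Thu (+1)
  2104: Sat (+2)  2105: Sun (+1) ✓  2106: Mon (+1)  2107: Tue (+1)
Sunday years: 2054, 2065, 2071, 2076, 2082, 2093, 2099, 2105 — 8 in total.

8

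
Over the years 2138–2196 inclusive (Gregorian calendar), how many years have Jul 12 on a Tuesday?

Track Jul 12's weekday year by year (advancing +1, or +2 across a Feb 29):
  2138: Sat  2139: Sun (+1)  2140: Tue (+2) ✓  2141: Wed (+1)  2142: Thu (+1)
  2143: Fri (+1)  2144: Sun (+2)  2145: Mon (+1)  2146: Tue (+1) ✓  2147: Wed (+1)
  2148: Fri (+2)  2149: Sat (+1)  2150: Sun (+1)  2151: Mon (+1)  … (31 more years) …
  2183: Sat (+1)  2184: Mon (+2)  2185: Tue (+1) ✓  2186: Wed (+1)  2187: Thu (+1)
  2188: Sat (+2)  2189: Sun (+1)  2190: Mon (+1)  2191: Tue (+1) ✓  2192: Thu (+2)
  2193: Fri (+1)  2194: Sat (+1)  2195: Sun (+1)  2196: Tue (+2) ✓
Tuesday years: 2140, 2146, 2157, 2163, 2168, 2174, 2185, 2191, 2196 — 9 in total.

9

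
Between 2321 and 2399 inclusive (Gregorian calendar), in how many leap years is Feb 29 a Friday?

Leap years in 2321–2399: 19 of them.
Feb 29 weekday advances by 5 (mod 7) from one leap year to the next four years later (or differs when a century non-leap intervenes).
Leap-day weekdays: 2324:Fri✓ 2328:Wed 2332:Mon 2336:Sat 2340:Thu 2344:Tue 2348:Sun 2352:Fri✓ 2356:Wed 2360:Mon 2364:Sat 2368:Thu 2372:Tue 2376:Sun 2380:Fri✓ 2384:Wed 2388:Mon 2392:Sat 2396:Thu
Friday: 2324, 2352, 2380 → 3.

3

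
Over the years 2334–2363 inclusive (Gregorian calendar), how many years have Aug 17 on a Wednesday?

Track Aug 17's weekday year by year (advancing +1, or +2 across a Feb 29):
  2334: Fri  2335: Sat (+1)  2336: Mon (+2)  2337: Tue (+1)  2338: Wed (+1) ✓
  2339: Thu (+1)  2340: Sat (+2)  2341: Sun (+1)  2342: Mon (+1)  2343: Tue (+1)
  2344: Thu (+2)  2345: Fri (+1)  2346: Sat (+1)  2347: Sun (+1)  2348: Tue (+2)
  2349: Wed (+1) ✓  2350: Thu (+1)  2351: Fri (+1)  2352: Sun (+2)  2353: Mon (+1)
  2354: Tue (+1)  2355: Wed (+1) ✓  2356: Fri (+2)  2357: Sat (+1)  2358: Sun (+1)
  2359: Mon (+1)  2360: Wed (+2) ✓  2361: Thu (+1)  2362: Fri (+1)  2363: Sat (+1)
Wednesday years: 2338, 2349, 2355, 2360 — 4 in total.

4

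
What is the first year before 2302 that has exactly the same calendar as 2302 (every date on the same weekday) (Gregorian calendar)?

2290

Two years share a calendar iff Jan 1 falls on the same weekday and both are leap or both are common. 2302: Jan 1 is Wednesday, common year.
2301: Jan 1 Tuesday, common
2300: Jan 1 Monday, common
2299: Jan 1 Sunday, common
2298: Jan 1 Saturday, common
2297: Jan 1 Friday, common
2296: Jan 1 Wednesday, leap
2295: Jan 1 Tuesday, common
2294: Jan 1 Monday, common
2293: Jan 1 Sunday, common
2292: Jan 1 Friday, leap
2291: Jan 1 Thursday, common
2290: Jan 1 Wednesday, common
2290 matches on both conditions.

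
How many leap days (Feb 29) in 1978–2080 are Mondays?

Leap years in 1978–2080: 26 of them.
Feb 29 weekday advances by 5 (mod 7) from one leap year to the next four years later (or differs when a century non-leap intervenes).
Leap-day weekdays: 1980:Fri 1984:Wed 1988:Mon✓ 1992:Sat 1996:Thu 2000:Tue 2004:Sun 2008:Fri 2012:Wed 2016:Mon✓ 2020:Sat 2024:Thu 2028:Tue 2032:Sun 2036:Fri 2040:Wed 2044:Mon✓ 2048:Sat 2052:Thu 2056:Tue 2060:Sun 2064:Fri 2068:Wed 2072:Mon✓ 2076:Sat 2080:Thu
Monday: 1988, 2016, 2044, 2072 → 4.

4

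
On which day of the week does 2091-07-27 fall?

January 1, 2091 is a Monday.
July 27 is day 208 of the year, i.e. 207 days after Jan 1.
207 mod 7 = 4, so advance 4 weekdays from Monday: Friday.

Friday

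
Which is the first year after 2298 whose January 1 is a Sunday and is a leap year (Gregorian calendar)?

Jan 1 advances by 2 weekdays after a leap year and by 1 after a common year.
2298: Jan 1 is Saturday.
2299: Sunday
2300: Monday
2301: Tuesday
2302: Wednesday
2303: Thursday
2304: Friday (leap)
2305: Sunday
2306: Monday
2307: Tuesday
2308: Wednesday (leap)
2309: Friday
2310: Saturday
2311: Sunday
2312: Monday (leap)
2313: Wednesday
2314: Thursday
2315: Friday
2316: Saturday (leap)
2317: Monday
2318: Tuesday
2319: Wednesday
2320: Thursday (leap)
2321: Saturday
2322: Sunday
2323: Monday
2324: Tuesday (leap)
2325: Thursday
2326: Friday
2327: Saturday
2328: Sunday (leap)
2328 begins on a Sunday and is a leap year.

2328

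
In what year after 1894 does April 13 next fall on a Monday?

From one year to the next, a fixed date's weekday advances by 1, or by 2 when a Feb 29 lies between the two dates.
1894: April 13 is Friday.
1895: Saturday (+1)
1896: Monday (+2)
April 13 falls on a Monday in 1896.

1896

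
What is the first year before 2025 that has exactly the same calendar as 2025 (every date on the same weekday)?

Two years share a calendar iff Jan 1 falls on the same weekday and both are leap or both are common. 2025: Jan 1 is Wednesday, common year.
2024: Jan 1 Monday, leap
2023: Jan 1 Sunday, common
2022: Jan 1 Saturday, common
2021: Jan 1 Friday, common
2020: Jan 1 Wednesday, leap
2019: Jan 1 Tuesday, common
2018: Jan 1 Monday, common
2017: Jan 1 Sunday, common
2016: Jan 1 Friday, leap
2015: Jan 1 Thursday, common
2014: Jan 1 Wednesday, common
2014 matches on both conditions.

2014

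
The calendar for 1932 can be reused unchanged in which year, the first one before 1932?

1904

Two years share a calendar iff Jan 1 falls on the same weekday and both are leap or both are common. 1932: Jan 1 is Friday, leap year.
1931: Jan 1 Thursday, common
1930: Jan 1 Wednesday, common
1929: Jan 1 Tuesday, common
1928: Jan 1 Sunday, leap
1927: Jan 1 Saturday, common
1926: Jan 1 Friday, common
1925: Jan 1 Thursday, common
1924: Jan 1 Tuesday, leap
1923: Jan 1 Monday, common
1922: Jan 1 Sunday, common
1921: Jan 1 Saturday, common
1920: Jan 1 Thursday, leap
1919: Jan 1 Wednesday, common
1918: Jan 1 Tuesday, common
1917: Jan 1 Monday, common
1916: Jan 1 Saturday, leap
1915: Jan 1 Friday, common
1914: Jan 1 Thursday, common
1913: Jan 1 Wednesday, common
1912: Jan 1 Monday, leap
1911: Jan 1 Sunday, common
1910: Jan 1 Saturday, common
1909: Jan 1 Friday, common
1908: Jan 1 Wednesday, leap
1907: Jan 1 Tuesday, common
1906: Jan 1 Monday, common
1905: Jan 1 Sunday, common
1904: Jan 1 Friday, leap
1904 matches on both conditions.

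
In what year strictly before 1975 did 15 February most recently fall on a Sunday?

1970

From one year to the next, a fixed date's weekday advances by 1, or by 2 when a Feb 29 lies between the two dates.
1975: February 15 is Saturday.
1974: Friday (−1)
1973: Thursday (−1)
1972: Tuesday (−2)
1971: Monday (−1)
1970: Sunday (−1)
15 February falls on a Sunday in 1970.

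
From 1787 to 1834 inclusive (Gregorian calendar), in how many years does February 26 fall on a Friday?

7

Track February 26's weekday year by year (advancing +1, or +2 across a Feb 29):
  1787: Mon  1788: Tue (+1)  1789: Thu (+2)  1790: Fri (+1) ✓  1791: Sat (+1)
  1792: Sun (+1)  1793: Tue (+2)  1794: Wed (+1)  1795: Thu (+1)  1796: Fri (+1) ✓
  1797: Sun (+2)  1798: Mon (+1)  1799: Tue (+1)  1800: Wed (+1)  … (20 more years) …
  1821: Mon (+2)  1822: Tue (+1)  1823: Wed (+1)  1824: Thu (+1)  1825: Sat (+2)
  1826: Sun (+1)  1827: Mon (+1)  1828: Tue (+1)  1829: Thu (+2)  1830: Fri (+1) ✓
  1831: Sat (+1)  1832: Sun (+1)  1833: Tue (+2)  1834: Wed (+1)
Friday years: 1790, 1796, 1802, 1808, 1813, 1819, 1830 — 7 in total.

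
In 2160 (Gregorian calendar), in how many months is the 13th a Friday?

Check the 13th of each month of 2160: Jan 13: Sun, Feb 13: Wed, Mar 13: Thu, Apr 13: Sun, May 13: Tue, Jun 13: Fri, Jul 13: Sun, Aug 13: Wed, Sep 13: Sat, Oct 13: Mon, Nov 13: Thu, Dec 13: Sat.
Friday occurs in June — 1 month.

1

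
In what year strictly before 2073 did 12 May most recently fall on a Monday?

2070

From one year to the next, a fixed date's weekday advances by 1, or by 2 when a Feb 29 lies between the two dates.
2073: May 12 is Friday.
2072: Thursday (−1)
2071: Tuesday (−2)
2070: Monday (−1)
12 May falls on a Monday in 2070.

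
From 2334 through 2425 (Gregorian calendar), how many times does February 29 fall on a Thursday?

4

Leap years in 2334–2425: 23 of them.
Feb 29 weekday advances by 5 (mod 7) from one leap year to the next four years later (or differs when a century non-leap intervenes).
Leap-day weekdays: 2336:Sat 2340:Thu✓ 2344:Tue 2348:Sun 2352:Fri 2356:Wed 2360:Mon 2364:Sat 2368:Thu✓ 2372:Tue 2376:Sun 2380:Fri 2384:Wed 2388:Mon 2392:Sat 2396:Thu✓ 2400:Tue 2404:Sun 2408:Fri 2412:Wed 2416:Mon 2420:Sat 2424:Thu✓
Thursday: 2340, 2368, 2396, 2424 → 4.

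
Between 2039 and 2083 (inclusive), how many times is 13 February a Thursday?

7

Track 13 February's weekday year by year (advancing +1, or +2 across a Feb 29):
  2039: Sun  2040: Mon (+1)  2041: Wed (+2)  2042: Thu (+1) ✓  2043: Fri (+1)
  2044: Sat (+1)  2045: Mon (+2)  2046: Tue (+1)  2047: Wed (+1)  2048: Thu (+1) ✓
  2049: Sat (+2)  2050: Sun (+1)  2051: Mon (+1)  2052: Tue (+1)  … (17 more years) …
  2070: Thu (+1) ✓  2071: Fri (+1)  2072: Sat (+1)  2073: Mon (+2)  2074: Tue (+1)
  2075: Wed (+1)  2076: Thu (+1) ✓  2077: Sat (+2)  2078: Sun (+1)  2079: Mon (+1)
  2080: Tue (+1)  2081: Thu (+2) ✓  2082: Fri (+1)  2083: Sat (+1)
Thursday years: 2042, 2048, 2053, 2059, 2070, 2076, 2081 — 7 in total.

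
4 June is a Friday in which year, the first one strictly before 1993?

1982

From one year to the next, a fixed date's weekday advances by 1, or by 2 when a Feb 29 lies between the two dates.
1993: June 4 is Friday.
1992: Thursday (−1)
1991: Tuesday (−2)
1990: Monday (−1)
1989: Sunday (−1)
1988: Saturday (−1)
1987: Thursday (−2)
1986: Wednesday (−1)
1985: Tuesday (−1)
1984: Monday (−1)
1983: Saturday (−2)
1982: Friday (−1)
4 June falls on a Friday in 1982.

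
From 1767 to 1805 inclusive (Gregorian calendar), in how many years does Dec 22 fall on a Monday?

Track Dec 22's weekday year by year (advancing +1, or +2 across a Feb 29):
  1767: Tue  1768: Thu (+2)  1769: Fri (+1)  1770: Sat (+1)  1771: Sun (+1)
  1772: Tue (+2)  1773: Wed (+1)  1774: Thu (+1)  1775: Fri (+1)  1776: Sun (+2)
  1777: Mon (+1) ✓  1778: Tue (+1)  1779: Wed (+1)  1780: Fri (+2)  … (11 more years) …
  1792: Sat (+2)  1793: Sun (+1)  1794: Mon (+1) ✓  1795: Tue (+1)  1796: Thu (+2)
  1797: Fri (+1)  1798: Sat (+1)  1799: Sun (+1)  1800: Mon (+1) ✓  1801: Tue (+1)
  1802: Wed (+1)  1803: Thu (+1)  1804: Sat (+2)  1805: Sun (+1)
Monday years: 1777, 1783, 1788, 1794, 1800 — 5 in total.

5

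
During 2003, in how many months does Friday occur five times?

4

A month of length L has five Fridays iff its first Friday is on day ≤ L−28 (so day 1–3 in a 31-day month, 1–2 in a 30-day month, day 1 in a leap February).
Checking each month of 2003: Jan starts Wed (31d) ✓; Feb starts Sat (28d); Mar starts Sat (31d); Apr starts Tue (30d); May starts Thu (31d) ✓; Jun starts Sun (30d); Jul starts Tue (31d); Aug starts Fri (31d) ✓; Sep starts Mon (30d); Oct starts Wed (31d) ✓; Nov starts Sat (30d); Dec starts Mon (31d).
Five-Friday months: January, May, August, October → 4.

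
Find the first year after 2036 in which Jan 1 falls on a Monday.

2046

Jan 1 advances by 2 weekdays after a leap year and by 1 after a common year.
2036: Jan 1 is Tuesday (leap).
2037: Thursday
2038: Friday
2039: Saturday
2040: Sunday (leap)
2041: Tuesday
2042: Wednesday
2043: Thursday
2044: Friday (leap)
2045: Sunday
2046: Monday
2046 begins on a Monday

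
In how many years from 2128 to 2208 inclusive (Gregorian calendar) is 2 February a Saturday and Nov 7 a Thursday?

Check each year's weekday for 2 February and Nov 7:
  2128: Mon/Sun  2129: Wed/Mon  2130: Thu/Tue  2131: Fri/Wed  2132: Sat/Fri  2133: Mon/Sat  2134: Tue/Sun  2135: Wed/Mon  2136: Thu/Wed  2137: Sat/Thu ✓  2138: Sun/Fri  2139: Mon/Sat  2140: Tue/Mon  2141: Thu/Tue  …(53 more)…  2195: Mon/Sat  2196: Tue/Mon  2197: Thu/Tue  2198: Fri/Wed  2199: Sat/Thu ✓  2200: Sun/Fri  2201: Mon/Sat  2202: Tue/Sun  2203: Wed/Mon  2204: Thu/Wed  2205: Sat/Thu ✓  2206: Sun/Fri  2207: Mon/Sat  2208: Tue/Mon
Both conditions hold in: 2137, 2143, 2154, 2165, 2171, 2182, 2193, 2199, 2205 — 9.

9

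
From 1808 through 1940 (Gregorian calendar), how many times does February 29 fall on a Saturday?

6

Leap years in 1808–1940: 33 of them.
Feb 29 weekday advances by 5 (mod 7) from one leap year to the next four years later (or differs when a century non-leap intervenes).
Leap-day weekdays: 1808:Mon 1812:Sat✓ 1816:Thu 1820:Tue 1824:Sun 1828:Fri 1832:Wed 1836:Mon 1840:Sat✓ 1844:Thu 1848:Tue 1852:Sun 1856:Fri …(7 more)… 1888:Wed 1892:Mon 1896:Sat✓ 1904:Mon 1908:Sat✓ 1912:Thu 1916:Tue 1920:Sun 1924:Fri 1928:Wed 1932:Mon 1936:Sat✓ 1940:Thu
Saturday: 1812, 1840, 1868, 1896, 1908, 1936 → 6.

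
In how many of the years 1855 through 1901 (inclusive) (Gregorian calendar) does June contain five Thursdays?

13

June has 30 days; it has five Thursdays when Thursday falls among the first (month-length − 28) days — i.e. when June 1 is one of Thursday/Wednesday.
June 1 by year: 1855:Fri 1856:Sun 1857:Mon 1858:Tue 1859:Wed✓ 1860:Fri 1861:Sat 1862:Sun 1863:Mon 1864:Wed✓ 1865:Thu✓ 1866:Fri 1867:Sat 1868:Mon 1869:Tue …(17 more)… 1887:Wed✓ 1888:Fri 1889:Sat 1890:Sun 1891:Mon 1892:Wed✓ 1893:Thu✓ 1894:Fri 1895:Sat 1896:Mon 1897:Tue 1898:Wed✓ 1899:Thu✓ 1900:Fri 1901:Sat
Years with five Thursdays: 1859, 1864, 1865, 1870, 1871, 1876, 1881, 1882, 1887, 1892, 1893, 1898, 1899 → 13.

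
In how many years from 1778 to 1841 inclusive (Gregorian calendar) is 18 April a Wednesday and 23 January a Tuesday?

Check each year's weekday for 18 April and 23 January:
  1778: Sat/Fri  1779: Sun/Sat  1780: Tue/Sun  1781: Wed/Tue ✓  1782: Thu/Wed  1783: Fri/Thu  1784: Sun/Fri  1785: Mon/Sun  1786: Tue/Mon  1787: Wed/Tue ✓  1788: Fri/Wed  1789: Sat/Fri  1790: Sun/Sat  1791: Mon/Sun  …(36 more)…  1828: Fri/Wed  1829: Sat/Fri  1830: Sun/Sat  1831: Mon/Sun  1832: Wed/Mon  1833: Thu/Wed  1834: Fri/Thu  1835: Sat/Fri  1836: Mon/Sat  1837: Tue/Mon  1838: Wed/Tue ✓  1839: Thu/Wed  1840: Sat/Thu  1841: Sun/Sat
Both conditions hold in: 1781, 1787, 1798, 1810, 1821, 1827, 1838 — 7.

7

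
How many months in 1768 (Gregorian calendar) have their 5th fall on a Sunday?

Check the 5th of each month of 1768: Jan 5: Tue, Feb 5: Fri, Mar 5: Sat, Apr 5: Tue, May 5: Thu, Jun 5: Sun, Jul 5: Tue, Aug 5: Fri, Sep 5: Mon, Oct 5: Wed, Nov 5: Sat, Dec 5: Mon.
Sunday occurs in June — 1 month.

1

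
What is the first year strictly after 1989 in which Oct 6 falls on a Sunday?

1991

From one year to the next, a fixed date's weekday advances by 1, or by 2 when a Feb 29 lies between the two dates.
1989: October 6 is Friday.
1990: Saturday (+1)
1991: Sunday (+1)
Oct 6 falls on a Sunday in 1991.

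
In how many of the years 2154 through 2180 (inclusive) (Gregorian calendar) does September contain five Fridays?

September has 30 days; it has five Fridays when Friday falls among the first (month-length − 28) days — i.e. when September 1 is one of Friday/Thursday.
September 1 by year: 2154:Sun 2155:Mon 2156:Wed 2157:Thu✓ 2158:Fri✓ 2159:Sat 2160:Mon 2161:Tue 2162:Wed 2163:Thu✓ 2164:Sat 2165:Sun 2166:Mon 2167:Tue 2168:Thu✓ 2169:Fri✓ 2170:Sat 2171:Sun 2172:Tue 2173:Wed 2174:Thu✓ 2175:Fri✓ 2176:Sun 2177:Mon 2178:Tue 2179:Wed 2180:Fri✓
Years with five Fridays: 2157, 2158, 2163, 2168, 2169, 2174, 2175, 2180 → 8.

8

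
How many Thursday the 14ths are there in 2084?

Check the 14th of each month of 2084: Jan 14: Fri, Feb 14: Mon, Mar 14: Tue, Apr 14: Fri, May 14: Sun, Jun 14: Wed, Jul 14: Fri, Aug 14: Mon, Sep 14: Thu, Oct 14: Sat, Nov 14: Tue, Dec 14: Thu.
Thursday occurs in September, December — 2 months.

2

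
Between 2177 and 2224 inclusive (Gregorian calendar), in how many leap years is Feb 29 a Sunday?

2

Leap years in 2177–2224: 11 of them.
Feb 29 weekday advances by 5 (mod 7) from one leap year to the next four years later (or differs when a century non-leap intervenes).
Leap-day weekdays: 2180:Tue 2184:Sun✓ 2188:Fri 2192:Wed 2196:Mon 2204:Wed 2208:Mon 2212:Sat 2216:Thu 2220:Tue 2224:Sun✓
Sunday: 2184, 2224 → 2.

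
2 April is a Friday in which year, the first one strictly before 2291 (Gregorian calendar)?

From one year to the next, a fixed date's weekday advances by 1, or by 2 when a Feb 29 lies between the two dates.
2291: April 2 is Thursday.
2290: Wednesday (−1)
2289: Tuesday (−1)
2288: Monday (−1)
2287: Saturday (−2)
2286: Friday (−1)
2 April falls on a Friday in 2286.

2286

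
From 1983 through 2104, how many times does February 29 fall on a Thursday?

4

Leap years in 1983–2104: 30 of them.
Feb 29 weekday advances by 5 (mod 7) from one leap year to the next four years later (or differs when a century non-leap intervenes).
Leap-day weekdays: 1984:Wed 1988:Mon 1992:Sat 1996:Thu✓ 2000:Tue 2004:Sun 2008:Fri 2012:Wed 2016:Mon 2020:Sat 2024:Thu✓ 2028:Tue 2032:Sun …(4 more)… 2052:Thu✓ 2056:Tue 2060:Sun 2064:Fri 2068:Wed 2072:Mon 2076:Sat 2080:Thu✓ 2084:Tue 2088:Sun 2092:Fri 2096:Wed 2104:Fri
Thursday: 1996, 2024, 2052, 2080 → 4.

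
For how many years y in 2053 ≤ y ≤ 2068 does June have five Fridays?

5

June has 30 days; it has five Fridays when Friday falls among the first (month-length − 28) days — i.e. when June 1 is one of Friday/Thursday.
June 1 by year: 2053:Sun 2054:Mon 2055:Tue 2056:Thu✓ 2057:Fri✓ 2058:Sat 2059:Sun 2060:Tue 2061:Wed 2062:Thu✓ 2063:Fri✓ 2064:Sun 2065:Mon 2066:Tue 2067:Wed 2068:Fri✓
Years with five Fridays: 2056, 2057, 2062, 2063, 2068 → 5.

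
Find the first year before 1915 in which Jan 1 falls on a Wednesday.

Jan 1 advances by 2 weekdays after a leap year and by 1 after a common year.
1915: Jan 1 is Friday.
1914: Thursday
1913: Wednesday
1913 begins on a Wednesday

1913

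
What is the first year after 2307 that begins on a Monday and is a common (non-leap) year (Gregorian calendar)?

Jan 1 advances by 2 weekdays after a leap year and by 1 after a common year.
2307: Jan 1 is Tuesday.
2308: Wednesday (leap)
2309: Friday
2310: Saturday
2311: Sunday
2312: Monday (leap)
2313: Wednesday
2314: Thursday
2315: Friday
2316: Saturday (leap)
2317: Monday
2317 begins on a Monday and is a common year.

2317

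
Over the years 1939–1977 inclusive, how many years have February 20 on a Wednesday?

5

Track February 20's weekday year by year (advancing +1, or +2 across a Feb 29):
  1939: Mon  1940: Tue (+1)  1941: Thu (+2)  1942: Fri (+1)  1943: Sat (+1)
  1944: Sun (+1)  1945: Tue (+2)  1946: Wed (+1) ✓  1947: Thu (+1)  1948: Fri (+1)
  1949: Sun (+2)  1950: Mon (+1)  1951: Tue (+1)  1952: Wed (+1) ✓  … (11 more years) …
  1964: Thu (+1)  1965: Sat (+2)  1966: Sun (+1)  1967: Mon (+1)  1968: Tue (+1)
  1969: Thu (+2)  1970: Fri (+1)  1971: Sat (+1)  1972: Sun (+1)  1973: Tue (+2)
  1974: Wed (+1) ✓  1975: Thu (+1)  1976: Fri (+1)  1977: Sun (+2)
Wednesday years: 1946, 1952, 1957, 1963, 1974 — 5 in total.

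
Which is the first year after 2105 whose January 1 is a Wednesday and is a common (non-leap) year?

2110

Jan 1 advances by 2 weekdays after a leap year and by 1 after a common year.
2105: Jan 1 is Thursday.
2106: Friday
2107: Saturday
2108: Sunday (leap)
2109: Tuesday
2110: Wednesday
2110 begins on a Wednesday and is a common year.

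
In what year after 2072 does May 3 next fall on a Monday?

2077

From one year to the next, a fixed date's weekday advances by 1, or by 2 when a Feb 29 lies between the two dates.
2072: May 3 is Tuesday.
2073: Wednesday (+1)
2074: Thursday (+1)
2075: Friday (+1)
2076: Sunday (+2)
2077: Monday (+1)
May 3 falls on a Monday in 2077.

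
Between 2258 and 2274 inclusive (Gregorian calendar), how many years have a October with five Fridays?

October has 31 days; it has five Fridays when Friday falls among the first (month-length − 28) days — i.e. when October 1 is one of Friday/Thursday/Wednesday.
October 1 by year: 2258:Fri✓ 2259:Sat 2260:Mon 2261:Tue 2262:Wed✓ 2263:Thu✓ 2264:Sat 2265:Sun 2266:Mon 2267:Tue 2268:Thu✓ 2269:Fri✓ 2270:Sat 2271:Sun 2272:Tue 2273:Wed✓ 2274:Thu✓
Years with five Fridays: 2258, 2262, 2263, 2268, 2269, 2273, 2274 → 7.

7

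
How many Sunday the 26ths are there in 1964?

3

Check the 26th of each month of 1964: Jan 26: Sun, Feb 26: Wed, Mar 26: Thu, Apr 26: Sun, May 26: Tue, Jun 26: Fri, Jul 26: Sun, Aug 26: Wed, Sep 26: Sat, Oct 26: Mon, Nov 26: Thu, Dec 26: Sat.
Sunday occurs in January, April, July — 3 months.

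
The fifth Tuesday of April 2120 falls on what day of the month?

April 1, 2120 is a Monday, so the first Tuesday is the 2nd.
The fifth Tuesday is 2 + 28 = 30.

30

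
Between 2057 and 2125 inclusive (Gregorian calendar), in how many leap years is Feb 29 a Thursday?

Leap years in 2057–2125: 16 of them.
Feb 29 weekday advances by 5 (mod 7) from one leap year to the next four years later (or differs when a century non-leap intervenes).
Leap-day weekdays: 2060:Sun 2064:Fri 2068:Wed 2072:Mon 2076:Sat 2080:Thu✓ 2084:Tue 2088:Sun 2092:Fri 2096:Wed 2104:Fri 2108:Wed 2112:Mon 2116:Sat 2120:Thu✓ 2124:Tue
Thursday: 2080, 2120 → 2.

2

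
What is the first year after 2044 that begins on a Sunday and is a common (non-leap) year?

Jan 1 advances by 2 weekdays after a leap year and by 1 after a common year.
2044: Jan 1 is Friday (leap).
2045: Sunday
2045 begins on a Sunday and is a common year.

2045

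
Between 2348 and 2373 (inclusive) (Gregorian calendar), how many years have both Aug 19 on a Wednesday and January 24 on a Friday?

1

Check each year's weekday for Aug 19 and January 24:
  2348: Thu/Sat  2349: Fri/Mon  2350: Sat/Tue  2351: Sun/Wed  2352: Tue/Thu  2353: Wed/Sat  2354: Thu/Sun  2355: Fri/Mon  2356: Sun/Tue  2357: Mon/Thu  2358: Tue/Fri  2359: Wed/Sat  2360: Fri/Sun  2361: Sat/Tue  2362: Sun/Wed  2363: Mon/Thu  2364: Wed/Fri ✓  2365: Thu/Sun  2366: Fri/Mon  2367: Sat/Tue  2368: Mon/Wed  2369: Tue/Fri  2370: Wed/Sat  2371: Thu/Sun  2372: Sat/Mon  2373: Sun/Wed
Both conditions hold in: 2364 — 1.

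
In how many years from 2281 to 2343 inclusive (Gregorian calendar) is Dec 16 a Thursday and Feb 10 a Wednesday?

7

Check each year's weekday for Dec 16 and Feb 10:
  2281: Fri/Thu  2282: Sat/Fri  2283: Sun/Sat  2284: Tue/Sun  2285: Wed/Tue  2286: Thu/Wed ✓  2287: Fri/Thu  2288: Sun/Fri  2289: Mon/Sun  2290: Tue/Mon  2291: Wed/Tue  2292: Fri/Wed  2293: Sat/Fri  2294: Sun/Sat  …(35 more)…  2330: Tue/Mon  2331: Wed/Tue  2332: Fri/Wed  2333: Sat/Fri  2334: Sun/Sat  2335: Mon/Sun  2336: Wed/Mon  2337: Thu/Wed ✓  2338: Fri/Thu  2339: Sat/Fri  2340: Mon/Sat  2341: Tue/Mon  2342: Wed/Tue  2343: Thu/Wed ✓
Both conditions hold in: 2286, 2297, 2309, 2315, 2326, 2337, 2343 — 7.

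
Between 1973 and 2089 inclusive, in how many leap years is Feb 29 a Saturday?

Leap years in 1973–2089: 29 of them.
Feb 29 weekday advances by 5 (mod 7) from one leap year to the next four years later (or differs when a century non-leap intervenes).
Leap-day weekdays: 1976:Sun 1980:Fri 1984:Wed 1988:Mon 1992:Sat✓ 1996:Thu 2000:Tue 2004:Sun 2008:Fri 2012:Wed 2016:Mon 2020:Sat✓ 2024:Thu …(3 more)… 2040:Wed 2044:Mon 2048:Sat✓ 2052:Thu 2056:Tue 2060:Sun 2064:Fri 2068:Wed 2072:Mon 2076:Sat✓ 2080:Thu 2084:Tue 2088:Sun
Saturday: 1992, 2020, 2048, 2076 → 4.

4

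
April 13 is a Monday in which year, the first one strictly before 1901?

1896

From one year to the next, a fixed date's weekday advances by 1, or by 2 when a Feb 29 lies between the two dates.
1901: April 13 is Saturday.
1900: Friday (−1)
1899: Thursday (−1)
1898: Wednesday (−1)
1897: Tuesday (−1)
1896: Monday (−1)
April 13 falls on a Monday in 1896.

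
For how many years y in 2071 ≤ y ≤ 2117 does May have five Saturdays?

21

May has 31 days; it has five Saturdays when Saturday falls among the first (month-length − 28) days — i.e. when May 1 is one of Saturday/Friday/Thursday.
May 1 by year: 2071:Fri✓ 2072:Sun 2073:Mon 2074:Tue 2075:Wed 2076:Fri✓ 2077:Sat✓ 2078:Sun 2079:Mon 2080:Wed 2081:Thu✓ 2082:Fri✓ 2083:Sat✓ 2084:Mon 2085:Tue …(17 more)… 2103:Tue 2104:Thu✓ 2105:Fri✓ 2106:Sat✓ 2107:Sun 2108:Tue 2109:Wed 2110:Thu✓ 2111:Fri✓ 2112:Sun 2113:Mon 2114:Tue 2115:Wed 2116:Fri✓ 2117:Sat✓
Years with five Saturdays: 2071, 2076, 2077, 2081, 2082, 2083, 2087, 2088, 2092, 2093, 2094, 2098, 2099, 2100, 2104, 2105, 2106, 2110, 2111, 2116, 2117 → 21.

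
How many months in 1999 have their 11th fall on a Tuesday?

1

Check the 11th of each month of 1999: Jan 11: Mon, Feb 11: Thu, Mar 11: Thu, Apr 11: Sun, May 11: Tue, Jun 11: Fri, Jul 11: Sun, Aug 11: Wed, Sep 11: Sat, Oct 11: Mon, Nov 11: Thu, Dec 11: Sat.
Tuesday occurs in May — 1 month.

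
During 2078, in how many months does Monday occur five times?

A month of length L has five Mondays iff its first Monday is on day ≤ L−28 (so day 1–3 in a 31-day month, 1–2 in a 30-day month, day 1 in a leap February).
Checking each month of 2078: Jan starts Sat (31d) ✓; Feb starts Tue (28d); Mar starts Tue (31d); Apr starts Fri (30d); May starts Sun (31d) ✓; Jun starts Wed (30d); Jul starts Fri (31d); Aug starts Mon (31d) ✓; Sep starts Thu (30d); Oct starts Sat (31d) ✓; Nov starts Tue (30d); Dec starts Thu (31d).
Five-Monday months: January, May, August, October → 4.

4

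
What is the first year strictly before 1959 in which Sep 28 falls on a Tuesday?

From one year to the next, a fixed date's weekday advances by 1, or by 2 when a Feb 29 lies between the two dates.
1959: September 28 is Monday.
1958: Sunday (−1)
1957: Saturday (−1)
1956: Friday (−1)
1955: Wednesday (−2)
1954: Tuesday (−1)
Sep 28 falls on a Tuesday in 1954.

1954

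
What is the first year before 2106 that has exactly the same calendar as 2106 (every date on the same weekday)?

2100

Two years share a calendar iff Jan 1 falls on the same weekday and both are leap or both are common. 2106: Jan 1 is Friday, common year.
2105: Jan 1 Thursday, common
2104: Jan 1 Tuesday, leap
2103: Jan 1 Monday, common
2102: Jan 1 Sunday, common
2101: Jan 1 Saturday, common
2100: Jan 1 Friday, common
2100 matches on both conditions.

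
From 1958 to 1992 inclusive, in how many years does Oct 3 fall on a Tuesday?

Track Oct 3's weekday year by year (advancing +1, or +2 across a Feb 29):
  1958: Fri  1959: Sat (+1)  1960: Mon (+2)  1961: Tue (+1) ✓  1962: Wed (+1)
  1963: Thu (+1)  1964: Sat (+2)  1965: Sun (+1)  1966: Mon (+1)  1967: Tue (+1) ✓
  1968: Thu (+2)  1969: Fri (+1)  1970: Sat (+1)  1971: Sun (+1)  … (7 more years) …
  1979: Wed (+1)  1980: Fri (+2)  1981: Sat (+1)  1982: Sun (+1)  1983: Mon (+1)
  1984: Wed (+2)  1985: Thu (+1)  1986: Fri (+1)  1987: Sat (+1)  1988: Mon (+2)
  1989: Tue (+1) ✓  1990: Wed (+1)  1991: Thu (+1)  1992: Sat (+2)
Tuesday years: 1961, 1967, 1972, 1978, 1989 — 5 in total.

5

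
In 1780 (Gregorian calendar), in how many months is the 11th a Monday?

Check the 11th of each month of 1780: Jan 11: Tue, Feb 11: Fri, Mar 11: Sat, Apr 11: Tue, May 11: Thu, Jun 11: Sun, Jul 11: Tue, Aug 11: Fri, Sep 11: Mon, Oct 11: Wed, Nov 11: Sat, Dec 11: Mon.
Monday occurs in September, December — 2 months.

2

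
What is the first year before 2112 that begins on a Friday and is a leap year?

Jan 1 advances by 2 weekdays after a leap year and by 1 after a common year.
2112: Jan 1 is Friday (leap).
2111: Thursday
2110: Wednesday
2109: Tuesday
2108: Sunday (leap)
2107: Saturday
2106: Friday
2105: Thursday
2104: Tuesday (leap)
2103: Monday
2102: Sunday
2101: Saturday
2100: Friday
2099: Thursday
2098: Wednesday
2097: Tuesday
2096: Sunday (leap)
2095: Saturday
2094: Friday
2093: Thursday
2092: Tuesday (leap)
2091: Monday
2090: Sunday
2089: Saturday
2088: Thursday (leap)
2087: Wednesday
2086: Tuesday
2085: Monday
2084: Saturday (leap)
2083: Friday
2082: Thursday
2081: Wednesday
2080: Monday (leap)
2079: Sunday
2078: Saturday
2077: Friday
2076: Wednesday (leap)
2075: Tuesday
2074: Monday
2073: Sunday
2072: Friday (leap)
2072 begins on a Friday and is a leap year.

2072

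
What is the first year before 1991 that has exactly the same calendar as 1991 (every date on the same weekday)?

1985

Two years share a calendar iff Jan 1 falls on the same weekday and both are leap or both are common. 1991: Jan 1 is Tuesday, common year.
1990: Jan 1 Monday, common
1989: Jan 1 Sunday, common
1988: Jan 1 Friday, leap
1987: Jan 1 Thursday, common
1986: Jan 1 Wednesday, common
1985: Jan 1 Tuesday, common
1985 matches on both conditions.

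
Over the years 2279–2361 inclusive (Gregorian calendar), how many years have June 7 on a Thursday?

Track June 7's weekday year by year (advancing +1, or +2 across a Feb 29):
  2279: Sat  2280: Mon (+2)  2281: Tue (+1)  2282: Wed (+1)  2283: Thu (+1) ✓
  2284: Sat (+2)  2285: Sun (+1)  2286: Mon (+1)  2287: Tue (+1)  2288: Thu (+2) ✓
  2289: Fri (+1)  2290: Sat (+1)  2291: Sun (+1)  2292: Tue (+2)  … (55 more years) …
  2348: Mon (+2)  2349: Tue (+1)  2350: Wed (+1)  2351: Thu (+1) ✓  2352: Sat (+2)
  2353: Sun (+1)  2354: Mon (+1)  2355: Tue (+1)  2356: Thu (+2) ✓  2357: Fri (+1)
  2358: Sat (+1)  2359: Sun (+1)  2360: Tue (+2)  2361: Wed (+1)
Thursday years: 2283, 2288, 2294, 2300, 2306, 2317, 2323, 2328, 2334, 2345, 2351, 2356 — 12 in total.

12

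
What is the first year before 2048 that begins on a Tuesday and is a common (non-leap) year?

Jan 1 advances by 2 weekdays after a leap year and by 1 after a common year.
2048: Jan 1 is Wednesday (leap).
2047: Tuesday
2047 begins on a Tuesday and is a common year.

2047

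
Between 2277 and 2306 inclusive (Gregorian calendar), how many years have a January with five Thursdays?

January has 31 days; it has five Thursdays when Thursday falls among the first (month-length − 28) days — i.e. when January 1 is one of Thursday/Wednesday/Tuesday.
January 1 by year: 2277:Mon 2278:Tue✓ 2279:Wed✓ 2280:Thu✓ 2281:Sat 2282:Sun 2283:Mon 2284:Tue✓ 2285:Thu✓ 2286:Fri 2287:Sat 2288:Sun 2289:Tue✓ 2290:Wed✓ 2291:Thu✓ 2292:Fri 2293:Sun 2294:Mon 2295:Tue✓ 2296:Wed✓ 2297:Fri 2298:Sat 2299:Sun 2300:Mon 2301:Tue✓ 2302:Wed✓ 2303:Thu✓ 2304:Fri 2305:Sun 2306:Mon
Years with five Thursdays: 2278, 2279, 2280, 2284, 2285, 2289, 2290, 2291, 2295, 2296, 2301, 2302, 2303 → 13.

13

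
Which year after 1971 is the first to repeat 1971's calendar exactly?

Two years share a calendar iff Jan 1 falls on the same weekday and both are leap or both are common. 1971: Jan 1 is Friday, common year.
1972: Jan 1 Saturday, leap
1973: Jan 1 Monday, common
1974: Jan 1 Tuesday, common
1975: Jan 1 Wednesday, common
1976: Jan 1 Thursday, leap
1977: Jan 1 Saturday, common
1978: Jan 1 Sunday, common
1979: Jan 1 Monday, common
1980: Jan 1 Tuesday, leap
1981: Jan 1 Thursday, common
1982: Jan 1 Friday, common
1982 matches on both conditions.

1982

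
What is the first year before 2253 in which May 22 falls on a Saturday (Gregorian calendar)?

From one year to the next, a fixed date's weekday advances by 1, or by 2 when a Feb 29 lies between the two dates.
2253: May 22 is Sunday.
2252: Saturday (−1)
May 22 falls on a Saturday in 2252.

2252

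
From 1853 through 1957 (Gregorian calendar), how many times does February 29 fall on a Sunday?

3

Leap years in 1853–1957: 25 of them.
Feb 29 weekday advances by 5 (mod 7) from one leap year to the next four years later (or differs when a century non-leap intervenes).
Leap-day weekdays: 1856:Fri 1860:Wed 1864:Mon 1868:Sat 1872:Thu 1876:Tue 1880:Sun✓ 1884:Fri 1888:Wed 1892:Mon 1896:Sat 1904:Mon 1908:Sat 1912:Thu 1916:Tue 1920:Sun✓ 1924:Fri 1928:Wed 1932:Mon 1936:Sat 1940:Thu 1944:Tue 1948:Sun✓ 1952:Fri 1956:Wed
Sunday: 1880, 1920, 1948 → 3.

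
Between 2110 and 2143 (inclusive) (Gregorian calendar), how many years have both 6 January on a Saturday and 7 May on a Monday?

4

Check each year's weekday for 6 January and 7 May:
  2110: Mon/Wed  2111: Tue/Thu  2112: Wed/Sat  2113: Fri/Sun  2114: Sat/Mon ✓  2115: Sun/Tue  2116: Mon/Thu  2117: Wed/Fri  2118: Thu/Sat  2119: Fri/Sun  2120: Sat/Tue  2121: Mon/Wed  2122: Tue/Thu  2123: Wed/Fri  …(6 more)…  2130: Fri/Sun  2131: Sat/Mon ✓  2132: Sun/Wed  2133: Tue/Thu  2134: Wed/Fri  2135: Thu/Sat  2136: Fri/Mon  2137: Sun/Tue  2138: Mon/Wed  2139: Tue/Thu  2140: Wed/Sat  2141: Fri/Sun  2142: Sat/Mon ✓  2143: Sun/Tue
Both conditions hold in: 2114, 2125, 2131, 2142 — 4.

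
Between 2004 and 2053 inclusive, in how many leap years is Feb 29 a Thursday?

Leap years in 2004–2053: 13 of them.
Feb 29 weekday advances by 5 (mod 7) from one leap year to the next four years later (or differs when a century non-leap intervenes).
Leap-day weekdays: 2004:Sun 2008:Fri 2012:Wed 2016:Mon 2020:Sat 2024:Thu✓ 2028:Tue 2032:Sun 2036:Fri 2040:Wed 2044:Mon 2048:Sat 2052:Thu✓
Thursday: 2024, 2052 → 2.

2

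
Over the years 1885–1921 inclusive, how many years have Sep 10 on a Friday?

Track Sep 10's weekday year by year (advancing +1, or +2 across a Feb 29):
  1885: Thu  1886: Fri (+1) ✓  1887: Sat (+1)  1888: Mon (+2)  1889: Tue (+1)
  1890: Wed (+1)  1891: Thu (+1)  1892: Sat (+2)  1893: Sun (+1)  1894: Mon (+1)
  1895: Tue (+1)  1896: Thu (+2)  1897: Fri (+1) ✓  1898: Sat (+1)  … (9 more years) …
  1908: Thu (+2)  1909: Fri (+1) ✓  1910: Sat (+1)  1911: Sun (+1)  1912: Tue (+2)
  1913: Wed (+1)  1914: Thu (+1)  1915: Fri (+1) ✓  1916: Sun (+2)  1917: Mon (+1)
  1918: Tue (+1)  1919: Wed (+1)  1920: Fri (+2) ✓  1921: Sat (+1)
Friday years: 1886, 1897, 1909, 1915, 1920 — 5 in total.

5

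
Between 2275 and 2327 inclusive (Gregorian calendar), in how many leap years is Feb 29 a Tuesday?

2

Leap years in 2275–2327: 12 of them.
Feb 29 weekday advances by 5 (mod 7) from one leap year to the next four years later (or differs when a century non-leap intervenes).
Leap-day weekdays: 2276:Tue✓ 2280:Sun 2284:Fri 2288:Wed 2292:Mon 2296:Sat 2304:Mon 2308:Sat 2312:Thu 2316:Tue✓ 2320:Sun 2324:Fri
Tuesday: 2276, 2316 → 2.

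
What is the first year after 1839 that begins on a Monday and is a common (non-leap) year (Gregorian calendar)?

1849

Jan 1 advances by 2 weekdays after a leap year and by 1 after a common year.
1839: Jan 1 is Tuesday.
1840: Wednesday (leap)
1841: Friday
1842: Saturday
1843: Sunday
1844: Monday (leap)
1845: Wednesday
1846: Thursday
1847: Friday
1848: Saturday (leap)
1849: Monday
1849 begins on a Monday and is a common year.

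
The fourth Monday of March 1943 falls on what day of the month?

March 1, 1943 is a Monday, so the first Monday is the 1st.
The fourth Monday is 1 + 21 = 22.

22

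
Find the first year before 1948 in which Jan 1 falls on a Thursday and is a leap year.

1920

Jan 1 advances by 2 weekdays after a leap year and by 1 after a common year.
1948: Jan 1 is Thursday (leap).
1947: Wednesday
1946: Tuesday
1945: Monday
1944: Saturday (leap)
1943: Friday
1942: Thursday
1941: Wednesday
1940: Monday (leap)
1939: Sunday
1938: Saturday
1937: Friday
1936: Wednesday (leap)
1935: Tuesday
1934: Monday
1933: Sunday
1932: Friday (leap)
1931: Thursday
1930: Wednesday
1929: Tuesday
1928: Sunday (leap)
1927: Saturday
1926: Friday
1925: Thursday
1924: Tuesday (leap)
1923: Monday
1922: Sunday
1921: Saturday
1920: Thursday (leap)
1920 begins on a Thursday and is a leap year.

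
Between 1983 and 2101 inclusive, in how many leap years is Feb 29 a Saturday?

Leap years in 1983–2101: 29 of them.
Feb 29 weekday advances by 5 (mod 7) from one leap year to the next four years later (or differs when a century non-leap intervenes).
Leap-day weekdays: 1984:Wed 1988:Mon 1992:Sat✓ 1996:Thu 2000:Tue 2004:Sun 2008:Fri 2012:Wed 2016:Mon 2020:Sat✓ 2024:Thu 2028:Tue 2032:Sun …(3 more)… 2048:Sat✓ 2052:Thu 2056:Tue 2060:Sun 2064:Fri 2068:Wed 2072:Mon 2076:Sat✓ 2080:Thu 2084:Tue 2088:Sun 2092:Fri 2096:Wed
Saturday: 1992, 2020, 2048, 2076 → 4.

4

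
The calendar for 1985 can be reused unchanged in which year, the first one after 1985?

Two years share a calendar iff Jan 1 falls on the same weekday and both are leap or both are common. 1985: Jan 1 is Tuesday, common year.
1986: Jan 1 Wednesday, common
1987: Jan 1 Thursday, common
1988: Jan 1 Friday, leap
1989: Jan 1 Sunday, common
1990: Jan 1 Monday, common
1991: Jan 1 Tuesday, common
1991 matches on both conditions.

1991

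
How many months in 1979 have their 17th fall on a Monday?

Check the 17th of each month of 1979: Jan 17: Wed, Feb 17: Sat, Mar 17: Sat, Apr 17: Tue, May 17: Thu, Jun 17: Sun, Jul 17: Tue, Aug 17: Fri, Sep 17: Mon, Oct 17: Wed, Nov 17: Sat, Dec 17: Mon.
Monday occurs in September, December — 2 months.

2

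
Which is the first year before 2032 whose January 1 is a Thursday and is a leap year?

2004

Jan 1 advances by 2 weekdays after a leap year and by 1 after a common year.
2032: Jan 1 is Thursday (leap).
2031: Wednesday
2030: Tuesday
2029: Monday
2028: Saturday (leap)
2027: Friday
2026: Thursday
2025: Wednesday
2024: Monday (leap)
2023: Sunday
2022: Saturday
2021: Friday
2020: Wednesday (leap)
2019: Tuesday
2018: Monday
2017: Sunday
2016: Friday (leap)
2015: Thursday
2014: Wednesday
2013: Tuesday
2012: Sunday (leap)
2011: Saturday
2010: Friday
2009: Thursday
2008: Tuesday (leap)
2007: Monday
2006: Sunday
2005: Saturday
2004: Thursday (leap)
2004 begins on a Thursday and is a leap year.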